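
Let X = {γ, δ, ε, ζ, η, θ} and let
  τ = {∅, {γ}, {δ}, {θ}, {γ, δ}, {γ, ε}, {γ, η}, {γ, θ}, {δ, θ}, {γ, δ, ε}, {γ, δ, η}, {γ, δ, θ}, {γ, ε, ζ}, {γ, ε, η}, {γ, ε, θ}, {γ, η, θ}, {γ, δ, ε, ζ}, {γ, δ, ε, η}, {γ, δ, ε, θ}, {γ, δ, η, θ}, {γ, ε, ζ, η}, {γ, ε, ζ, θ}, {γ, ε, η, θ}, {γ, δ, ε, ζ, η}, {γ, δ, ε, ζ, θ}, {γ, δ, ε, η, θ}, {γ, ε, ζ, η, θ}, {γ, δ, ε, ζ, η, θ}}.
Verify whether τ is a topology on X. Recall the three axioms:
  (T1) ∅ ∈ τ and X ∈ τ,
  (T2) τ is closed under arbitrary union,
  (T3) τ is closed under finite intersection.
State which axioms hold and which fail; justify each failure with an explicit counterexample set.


τ IS a topology on X.

Axiom (T1): ∅ ∈ τ? Yes; X ∈ τ? Yes.
Axiom (T2/T3): check pairwise unions and intersections of members of τ.
All pairwise intersections and unions checked — each lies in τ. Therefore τ satisfies (T1), (T2), (T3): it IS a topology on X.


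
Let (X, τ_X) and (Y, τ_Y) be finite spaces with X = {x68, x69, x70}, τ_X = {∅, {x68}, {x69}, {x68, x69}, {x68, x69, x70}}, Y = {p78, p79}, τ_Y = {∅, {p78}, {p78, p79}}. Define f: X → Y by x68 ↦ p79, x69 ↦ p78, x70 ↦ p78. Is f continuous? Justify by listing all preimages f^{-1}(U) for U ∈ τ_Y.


f is NOT continuous.

Compute f^{-1}(U) for each U ∈ τ_Y:
  U = ∅: f^{-1}(U) = ∅ ∈ τ_X ✓.
  U = {p78}: f^{-1}(U) = {x69, x70} ∉ τ_X ✗.
  U = {p78, p79}: f^{-1}(U) = {x68, x69, x70} ∈ τ_X ✓.
Found U = {p78} with f^{-1}(U) = {x69, x70} not in τ_X. Therefore f is NOT continuous.


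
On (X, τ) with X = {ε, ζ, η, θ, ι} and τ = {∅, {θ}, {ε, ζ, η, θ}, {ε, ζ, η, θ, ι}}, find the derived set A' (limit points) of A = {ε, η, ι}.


A' = {ε, ζ, η, ι}

For each x ∈ X, list the open sets U ∈ τ with x ∈ U, then check whether U ∩ (A ∖ {x}) ≠ ∅ for every such U.
  x = ε: opens ∋ x are {ε, ζ, η, θ}, {ε, ζ, η, θ, ι}; each meets A ∖ {ε}, so x IS a limit point.
  x = ζ: opens ∋ x are {ε, ζ, η, θ}, {ε, ζ, η, θ, ι}; each meets A ∖ {ζ}, so x IS a limit point.
  x = η: opens ∋ x are {ε, ζ, η, θ}, {ε, ζ, η, θ, ι}; each meets A ∖ {η}, so x IS a limit point.
  x = θ: open {θ} ∋ x has {θ} ∩ (A ∖ {θ}) = ∅, so x is NOT a limit point.
  x = ι: opens ∋ x are {ε, ζ, η, θ, ι}; each meets A ∖ {ι}, so x IS a limit point.
Collecting: A' = {ε, ζ, η, ι}.


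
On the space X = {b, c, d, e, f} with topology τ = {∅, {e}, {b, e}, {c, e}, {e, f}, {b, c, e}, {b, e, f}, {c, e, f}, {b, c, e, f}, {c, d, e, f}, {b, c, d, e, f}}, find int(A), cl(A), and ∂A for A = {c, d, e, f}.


int(A) = {c, d, e, f}, cl(A) = {b, c, d, e, f}, ∂A = {b}.

Closed sets in (X, τ) are complements of opens:
  closed(X, τ) = {∅, {b}, {d}, {b, d}, {c, d}, {d, f}, {b, c, d}, {b, d, f}, {c, d, f}, {b, c, d, f}, {b, c, d, e, f}}.
int(A) = ⋃ {U ∈ τ : U ⊆ A}. Opens contained in A: ∅, {e}, {c, e}, {e, f}, {c, e, f}, {c, d, e, f}.
Taking the union of these: int(A) = {c, d, e, f}.
cl(A) = ⋂ {C closed : A ⊆ C}. Closed sets containing A: {b, c, d, e, f}.
Intersecting these: cl(A) = {b, c, d, e, f}.
∂A = cl(A) ∖ int(A) = {b, c, d, e, f} ∖ {c, d, e, f} = {b}.


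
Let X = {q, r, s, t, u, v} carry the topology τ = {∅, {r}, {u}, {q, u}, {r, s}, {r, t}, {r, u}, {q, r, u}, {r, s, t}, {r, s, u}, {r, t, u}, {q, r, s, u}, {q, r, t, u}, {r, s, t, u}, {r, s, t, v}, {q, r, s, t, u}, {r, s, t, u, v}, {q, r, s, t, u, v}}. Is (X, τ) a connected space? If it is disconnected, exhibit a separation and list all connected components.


(X, τ) is disconnected; components = [{q, u}, {r, s, t, v}].

Find clopen sets (U ∈ τ with X ∖ U ∈ τ):
  U = ∅, X ∖ U = {q, r, s, t, u, v} — both open, so U is clopen.
  U = {q, u}, X ∖ U = {r, s, t, v} — both open, so U is clopen.
  U = {r, s, t, v}, X ∖ U = {q, u} — both open, so U is clopen.
  U = {q, r, s, t, u, v}, X ∖ U = ∅ — both open, so U is clopen.
Nontrivial clopen(s) exist: e.g. {r, s, t, v}. So (X, τ) is disconnected.
Compute connected components by grouping points that agree on all clopens:
  component: {q, u}
  component: {r, s, t, v}


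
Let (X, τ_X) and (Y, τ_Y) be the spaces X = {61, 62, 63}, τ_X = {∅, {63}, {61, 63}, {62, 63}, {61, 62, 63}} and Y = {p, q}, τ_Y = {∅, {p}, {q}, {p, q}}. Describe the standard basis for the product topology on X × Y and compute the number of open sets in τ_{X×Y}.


Basis B = {∅ × ∅, {63} × {p}, {63} × {q}, {61, 63} × {p}, {61, 63} × {q}, {62, 63} × {p}, {62, 63} × {q}, {63} × {p, q}, {61, 62, 63} × {p}, {61, 62, 63} × {q}, {61, 63} × {p, q}, {62, 63} × {p, q}, {61, 62, 63} × {p, q}}; |τ_{X×Y}| = 25.

Enumerate products U × V with U ∈ τ_X, V ∈ τ_Y (deduplicated):
  ∅ × ∅ = {} (∅)
  {63} × {p} = {(63,p)}
  {63} × {q} = {(63,q)}
  {61, 63} × {p} = {(61,p), (63,p)}
  {61, 63} × {q} = {(61,q), (63,q)}
  {62, 63} × {p} = {(62,p), (63,p)}
  {62, 63} × {q} = {(62,q), (63,q)}
  {63} × {p, q} = {(63,p), (63,q)}
  {61, 62, 63} × {p} = {(61,p), (62,p), (63,p)}
  {61, 62, 63} × {q} = {(61,q), (62,q), (63,q)}
  {61, 63} × {p, q} = {(61,p), (61,q), (63,p), (63,q)}
  {62, 63} × {p, q} = {(62,p), (62,q), (63,p), (63,q)}
  {61, 62, 63} × {p, q} = {(61,p), (61,q), (62,p), (62,q), (63,p), (63,q)}
These 13 distinct sets form the basis B.
Close under arbitrary unions to get τ_{X×Y}; counting gives |τ_{X×Y}| = 25.


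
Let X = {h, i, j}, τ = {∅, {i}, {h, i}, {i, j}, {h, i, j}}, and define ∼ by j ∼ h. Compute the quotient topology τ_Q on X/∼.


X/∼ = {[h=j], [i]}; |τ_Q| = 3.

Equivalence classes: [h=j], [i].
Quotient map π: X → X/∼ sends h ↦ [h=j], i ↦ [i], j ↦ [h=j].
For each subset V ⊆ X/∼, compute π^{-1}(V) ⊆ X and check whether π^{-1}(V) ∈ τ. V is open in τ_Q iff π^{-1}(V) ∈ τ.
  V = {}: π^{-1}(V) = ∅ ∈ τ ✓.
  V = {[h=j]}: π^{-1}(V) = {h, j} ∉ τ ✗.
  V = {[i]}: π^{-1}(V) = {i} ∈ τ ✓.
  V = {[h=j], [i]}: π^{-1}(V) = {h, i, j} ∈ τ ✓.
Open sets in the quotient: τ_Q = {{}, {[i]}, {[h=j], [i]}} (3 elements).


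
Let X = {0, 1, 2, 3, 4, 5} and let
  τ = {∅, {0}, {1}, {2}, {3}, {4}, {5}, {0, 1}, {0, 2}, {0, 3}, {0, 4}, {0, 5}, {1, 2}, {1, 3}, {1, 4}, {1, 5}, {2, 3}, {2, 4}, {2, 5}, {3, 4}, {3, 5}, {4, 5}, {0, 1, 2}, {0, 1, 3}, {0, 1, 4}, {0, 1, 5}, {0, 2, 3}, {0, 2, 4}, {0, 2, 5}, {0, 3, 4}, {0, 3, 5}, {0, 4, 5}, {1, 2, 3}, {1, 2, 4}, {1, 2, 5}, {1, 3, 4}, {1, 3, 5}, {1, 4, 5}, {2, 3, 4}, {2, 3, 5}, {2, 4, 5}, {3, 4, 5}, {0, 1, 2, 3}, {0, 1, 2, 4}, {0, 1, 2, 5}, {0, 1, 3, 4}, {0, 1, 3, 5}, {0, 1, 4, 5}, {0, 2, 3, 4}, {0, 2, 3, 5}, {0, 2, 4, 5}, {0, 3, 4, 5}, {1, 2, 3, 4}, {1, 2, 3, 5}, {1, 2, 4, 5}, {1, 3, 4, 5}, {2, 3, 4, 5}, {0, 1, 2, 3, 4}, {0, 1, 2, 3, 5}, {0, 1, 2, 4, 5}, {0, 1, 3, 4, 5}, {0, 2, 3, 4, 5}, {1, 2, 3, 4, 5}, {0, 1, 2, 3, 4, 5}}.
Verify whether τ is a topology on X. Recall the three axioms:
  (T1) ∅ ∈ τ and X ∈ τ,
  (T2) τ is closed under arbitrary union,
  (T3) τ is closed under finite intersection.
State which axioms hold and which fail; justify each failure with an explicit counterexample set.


τ IS a topology on X.

Axiom (T1): ∅ ∈ τ? Yes; X ∈ τ? Yes.
Axiom (T2/T3): check pairwise unions and intersections of members of τ.
All pairwise intersections and unions checked — each lies in τ. Therefore τ satisfies (T1), (T2), (T3): it IS a topology on X.


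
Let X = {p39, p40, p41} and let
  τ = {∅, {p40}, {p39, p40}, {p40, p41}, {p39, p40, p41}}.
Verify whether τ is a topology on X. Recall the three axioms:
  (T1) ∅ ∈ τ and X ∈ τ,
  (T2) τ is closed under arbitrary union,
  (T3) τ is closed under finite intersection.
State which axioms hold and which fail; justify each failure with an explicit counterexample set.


τ IS a topology on X.

Axiom (T1): ∅ ∈ τ? Yes; X ∈ τ? Yes.
Axiom (T2/T3): check pairwise unions and intersections of members of τ.
All pairwise intersections and unions checked — each lies in τ. Therefore τ satisfies (T1), (T2), (T3): it IS a topology on X.


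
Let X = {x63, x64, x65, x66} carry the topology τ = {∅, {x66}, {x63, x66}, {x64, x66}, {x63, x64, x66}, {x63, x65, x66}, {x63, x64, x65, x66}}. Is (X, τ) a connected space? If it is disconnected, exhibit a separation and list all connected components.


(X, τ) is connected.

Find clopen sets (U ∈ τ with X ∖ U ∈ τ):
  U = ∅, X ∖ U = {x63, x64, x65, x66} — both open, so U is clopen.
  U = {x63, x64, x65, x66}, X ∖ U = ∅ — both open, so U is clopen.
Only trivial clopens (∅ and X) exist, so (X, τ) is connected.
Compute connected components by grouping points that agree on all clopens:
  component: {x63, x64, x65, x66}


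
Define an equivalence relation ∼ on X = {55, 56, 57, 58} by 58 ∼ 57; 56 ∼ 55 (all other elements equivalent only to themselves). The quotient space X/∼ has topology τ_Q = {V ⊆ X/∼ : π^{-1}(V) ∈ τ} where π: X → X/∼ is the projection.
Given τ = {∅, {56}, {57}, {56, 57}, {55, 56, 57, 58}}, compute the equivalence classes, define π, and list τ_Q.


X/∼ = {[55=56], [57=58]}; |τ_Q| = 2.

Equivalence classes: [55=56], [57=58].
Quotient map π: X → X/∼ sends 55 ↦ [55=56], 56 ↦ [55=56], 57 ↦ [57=58], 58 ↦ [57=58].
For each subset V ⊆ X/∼, compute π^{-1}(V) ⊆ X and check whether π^{-1}(V) ∈ τ. V is open in τ_Q iff π^{-1}(V) ∈ τ.
  V = {}: π^{-1}(V) = ∅ ∈ τ ✓.
  V = {[55=56]}: π^{-1}(V) = {55, 56} ∉ τ ✗.
  V = {[57=58]}: π^{-1}(V) = {57, 58} ∉ τ ✗.
  V = {[55=56], [57=58]}: π^{-1}(V) = {55, 56, 57, 58} ∈ τ ✓.
Open sets in the quotient: τ_Q = {{}, {[55=56], [57=58]}} (2 elements).


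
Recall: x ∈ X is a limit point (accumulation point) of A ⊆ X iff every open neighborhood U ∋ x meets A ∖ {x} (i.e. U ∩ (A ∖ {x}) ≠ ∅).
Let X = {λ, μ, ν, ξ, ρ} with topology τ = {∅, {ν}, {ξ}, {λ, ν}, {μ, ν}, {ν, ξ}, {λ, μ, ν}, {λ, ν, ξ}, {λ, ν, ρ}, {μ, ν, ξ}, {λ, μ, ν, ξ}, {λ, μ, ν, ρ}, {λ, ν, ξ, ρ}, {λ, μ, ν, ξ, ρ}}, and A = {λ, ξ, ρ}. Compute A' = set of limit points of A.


A' = {ρ}

For each x ∈ X, list the open sets U ∈ τ with x ∈ U, then check whether U ∩ (A ∖ {x}) ≠ ∅ for every such U.
  x = λ: open {λ, ν} ∋ x has {λ, ν} ∩ (A ∖ {λ}) = ∅, so x is NOT a limit point.
  x = μ: open {μ, ν} ∋ x has {μ, ν} ∩ (A ∖ {μ}) = ∅, so x is NOT a limit point.
  x = ν: open {ν} ∋ x has {ν} ∩ (A ∖ {ν}) = ∅, so x is NOT a limit point.
  x = ξ: open {ξ} ∋ x has {ξ} ∩ (A ∖ {ξ}) = ∅, so x is NOT a limit point.
  x = ρ: opens ∋ x are {λ, ν, ρ}, {λ, μ, ν, ρ}, {λ, ν, ξ, ρ}, {λ, μ, ν, ξ, ρ}; each meets A ∖ {ρ}, so x IS a limit point.
Collecting: A' = {ρ}.


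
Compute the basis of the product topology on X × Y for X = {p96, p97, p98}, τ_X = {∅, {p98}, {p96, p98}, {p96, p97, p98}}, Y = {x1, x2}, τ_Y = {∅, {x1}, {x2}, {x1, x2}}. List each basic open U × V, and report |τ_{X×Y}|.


Basis B = {∅ × ∅, {p98} × {x1}, {p98} × {x2}, {p96, p98} × {x1}, {p96, p98} × {x2}, {p98} × {x1, x2}, {p96, p97, p98} × {x1}, {p96, p97, p98} × {x2}, {p96, p98} × {x1, x2}, {p96, p97, p98} × {x1, x2}}; |τ_{X×Y}| = 16.

Enumerate products U × V with U ∈ τ_X, V ∈ τ_Y (deduplicated):
  ∅ × ∅ = {} (∅)
  {p98} × {x1} = {(p98,x1)}
  {p98} × {x2} = {(p98,x2)}
  {p96, p98} × {x1} = {(p96,x1), (p98,x1)}
  {p96, p98} × {x2} = {(p96,x2), (p98,x2)}
  {p98} × {x1, x2} = {(p98,x1), (p98,x2)}
  {p96, p97, p98} × {x1} = {(p96,x1), (p97,x1), (p98,x1)}
  {p96, p97, p98} × {x2} = {(p96,x2), (p97,x2), (p98,x2)}
  {p96, p98} × {x1, x2} = {(p96,x1), (p96,x2), (p98,x1), (p98,x2)}
  {p96, p97, p98} × {x1, x2} = {(p96,x1), (p96,x2), (p97,x1), (p97,x2), (p98,x1), (p98,x2)}
These 10 distinct sets form the basis B.
Close under arbitrary unions to get τ_{X×Y}; counting gives |τ_{X×Y}| = 16.


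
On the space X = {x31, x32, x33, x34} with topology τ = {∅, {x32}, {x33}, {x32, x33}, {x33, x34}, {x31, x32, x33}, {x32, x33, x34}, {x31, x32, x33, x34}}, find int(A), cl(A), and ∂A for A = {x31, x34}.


int(A) = ∅, cl(A) = {x31, x34}, ∂A = {x31, x34}.

Closed sets in (X, τ) are complements of opens:
  closed(X, τ) = {∅, {x31}, {x34}, {x31, x32}, {x31, x34}, {x31, x32, x34}, {x31, x33, x34}, {x31, x32, x33, x34}}.
int(A) = ⋃ {U ∈ τ : U ⊆ A}. Opens contained in A: ∅.
Taking the union of these: int(A) = ∅.
cl(A) = ⋂ {C closed : A ⊆ C}. Closed sets containing A: {x31, x34}, {x31, x32, x34}, {x31, x33, x34}, {x31, x32, x33, x34}.
Intersecting these: cl(A) = {x31, x34}.
∂A = cl(A) ∖ int(A) = {x31, x34} ∖ ∅ = {x31, x34}.


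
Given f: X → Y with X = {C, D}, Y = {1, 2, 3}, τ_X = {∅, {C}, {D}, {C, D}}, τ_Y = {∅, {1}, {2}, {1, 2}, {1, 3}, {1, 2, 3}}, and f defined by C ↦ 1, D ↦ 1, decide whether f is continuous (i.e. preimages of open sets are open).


f IS continuous.

Compute f^{-1}(U) for each U ∈ τ_Y:
  U = ∅: f^{-1}(U) = ∅ ∈ τ_X ✓.
  U = {1}: f^{-1}(U) = {C, D} ∈ τ_X ✓.
  U = {2}: f^{-1}(U) = ∅ ∈ τ_X ✓.
  U = {1, 2}: f^{-1}(U) = {C, D} ∈ τ_X ✓.
  U = {1, 3}: f^{-1}(U) = {C, D} ∈ τ_X ✓.
  U = {1, 2, 3}: f^{-1}(U) = {C, D} ∈ τ_X ✓.
Every preimage lies in τ_X, so f IS continuous.


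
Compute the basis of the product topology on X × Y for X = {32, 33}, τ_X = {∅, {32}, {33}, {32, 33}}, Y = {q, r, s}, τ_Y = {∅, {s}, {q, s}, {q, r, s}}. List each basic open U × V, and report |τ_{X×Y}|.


Basis B = {∅ × ∅, {32} × {s}, {33} × {s}, {32} × {q, s}, {32, 33} × {s}, {33} × {q, s}, {32} × {q, r, s}, {33} × {q, r, s}, {32, 33} × {q, s}, {32, 33} × {q, r, s}}; |τ_{X×Y}| = 16.

Enumerate products U × V with U ∈ τ_X, V ∈ τ_Y (deduplicated):
  ∅ × ∅ = {} (∅)
  {32} × {s} = {(32,s)}
  {33} × {s} = {(33,s)}
  {32} × {q, s} = {(32,q), (32,s)}
  {32, 33} × {s} = {(32,s), (33,s)}
  {33} × {q, s} = {(33,q), (33,s)}
  {32} × {q, r, s} = {(32,q), (32,r), (32,s)}
  {33} × {q, r, s} = {(33,q), (33,r), (33,s)}
  {32, 33} × {q, s} = {(32,q), (32,s), (33,q), (33,s)}
  {32, 33} × {q, r, s} = {(32,q), (32,r), (32,s), (33,q), (33,r), (33,s)}
These 10 distinct sets form the basis B.
Close under arbitrary unions to get τ_{X×Y}; counting gives |τ_{X×Y}| = 16.


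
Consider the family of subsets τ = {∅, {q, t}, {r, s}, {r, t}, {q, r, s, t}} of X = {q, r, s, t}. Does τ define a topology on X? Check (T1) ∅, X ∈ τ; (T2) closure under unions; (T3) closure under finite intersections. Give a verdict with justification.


τ is NOT a topology on X.

Axiom (T1): ∅ ∈ τ? Yes; X ∈ τ? Yes.
Axiom (T2/T3): check pairwise unions and intersections of members of τ.
Counterexample for (T3): {q, t} ∩ {r, t} = {t} ∉ τ. Therefore τ is NOT a topology.


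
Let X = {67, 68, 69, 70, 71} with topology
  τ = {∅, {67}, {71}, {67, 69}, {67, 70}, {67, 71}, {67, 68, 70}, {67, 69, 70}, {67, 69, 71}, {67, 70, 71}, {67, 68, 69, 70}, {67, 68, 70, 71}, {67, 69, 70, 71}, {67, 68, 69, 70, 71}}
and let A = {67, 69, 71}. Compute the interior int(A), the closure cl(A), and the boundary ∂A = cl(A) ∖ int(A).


int(A) = {67, 69, 71}, cl(A) = {67, 68, 69, 70, 71}, ∂A = {68, 70}.

Closed sets in (X, τ) are complements of opens:
  closed(X, τ) = {∅, {68}, {69}, {71}, {68, 69}, {68, 70}, {68, 71}, {69, 71}, {68, 69, 70}, {68, 69, 71}, {68, 70, 71}, {67, 68, 69, 70}, {68, 69, 70, 71}, {67, 68, 69, 70, 71}}.
int(A) = ⋃ {U ∈ τ : U ⊆ A}. Opens contained in A: ∅, {67}, {71}, {67, 69}, {67, 71}, {67, 69, 71}.
Taking the union of these: int(A) = {67, 69, 71}.
cl(A) = ⋂ {C closed : A ⊆ C}. Closed sets containing A: {67, 68, 69, 70, 71}.
Intersecting these: cl(A) = {67, 68, 69, 70, 71}.
∂A = cl(A) ∖ int(A) = {67, 68, 69, 70, 71} ∖ {67, 69, 71} = {68, 70}.


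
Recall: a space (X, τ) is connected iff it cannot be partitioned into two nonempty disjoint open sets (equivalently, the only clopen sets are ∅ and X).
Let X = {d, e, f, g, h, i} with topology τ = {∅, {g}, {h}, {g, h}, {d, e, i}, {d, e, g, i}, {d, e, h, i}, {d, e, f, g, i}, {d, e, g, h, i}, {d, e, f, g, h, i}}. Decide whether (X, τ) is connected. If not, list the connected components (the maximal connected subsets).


(X, τ) is disconnected; components = [{h}, {d, e, f, g, i}].

Find clopen sets (U ∈ τ with X ∖ U ∈ τ):
  U = ∅, X ∖ U = {d, e, f, g, h, i} — both open, so U is clopen.
  U = {h}, X ∖ U = {d, e, f, g, i} — both open, so U is clopen.
  U = {d, e, f, g, i}, X ∖ U = {h} — both open, so U is clopen.
  U = {d, e, f, g, h, i}, X ∖ U = ∅ — both open, so U is clopen.
Nontrivial clopen(s) exist: e.g. {d, e, f, g, i}. So (X, τ) is disconnected.
Compute connected components by grouping points that agree on all clopens:
  component: {h}
  component: {d, e, f, g, i}


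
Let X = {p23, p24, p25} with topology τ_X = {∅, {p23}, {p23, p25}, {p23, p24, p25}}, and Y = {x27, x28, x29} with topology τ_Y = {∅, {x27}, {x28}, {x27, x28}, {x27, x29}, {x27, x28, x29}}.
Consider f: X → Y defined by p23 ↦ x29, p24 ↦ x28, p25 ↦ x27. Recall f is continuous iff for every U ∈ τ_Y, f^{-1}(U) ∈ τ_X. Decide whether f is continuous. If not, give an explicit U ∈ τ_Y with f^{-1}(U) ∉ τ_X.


f is NOT continuous.

Compute f^{-1}(U) for each U ∈ τ_Y:
  U = ∅: f^{-1}(U) = ∅ ∈ τ_X ✓.
  U = {x27}: f^{-1}(U) = {p25} ∉ τ_X ✗.
  U = {x28}: f^{-1}(U) = {p24} ∉ τ_X ✗.
  U = {x27, x28}: f^{-1}(U) = {p24, p25} ∉ τ_X ✗.
  U = {x27, x29}: f^{-1}(U) = {p23, p25} ∈ τ_X ✓.
  U = {x27, x28, x29}: f^{-1}(U) = {p23, p24, p25} ∈ τ_X ✓.
Found U = {x27} with f^{-1}(U) = {p25} not in τ_X. Therefore f is NOT continuous.


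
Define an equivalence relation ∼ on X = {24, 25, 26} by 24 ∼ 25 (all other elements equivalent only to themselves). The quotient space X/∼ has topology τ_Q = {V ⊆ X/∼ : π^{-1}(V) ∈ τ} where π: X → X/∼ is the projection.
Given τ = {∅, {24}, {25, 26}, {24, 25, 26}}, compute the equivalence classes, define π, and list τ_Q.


X/∼ = {[24=25], [26]}; |τ_Q| = 2.

Equivalence classes: [24=25], [26].
Quotient map π: X → X/∼ sends 24 ↦ [24=25], 25 ↦ [24=25], 26 ↦ [26].
For each subset V ⊆ X/∼, compute π^{-1}(V) ⊆ X and check whether π^{-1}(V) ∈ τ. V is open in τ_Q iff π^{-1}(V) ∈ τ.
  V = {}: π^{-1}(V) = ∅ ∈ τ ✓.
  V = {[24=25]}: π^{-1}(V) = {24, 25} ∉ τ ✗.
  V = {[26]}: π^{-1}(V) = {26} ∉ τ ✗.
  V = {[24=25], [26]}: π^{-1}(V) = {24, 25, 26} ∈ τ ✓.
Open sets in the quotient: τ_Q = {{}, {[24=25], [26]}} (2 elements).


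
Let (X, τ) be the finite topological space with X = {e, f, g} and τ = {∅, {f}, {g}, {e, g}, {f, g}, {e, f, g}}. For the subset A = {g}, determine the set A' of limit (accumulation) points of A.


A' = {e}

For each x ∈ X, list the open sets U ∈ τ with x ∈ U, then check whether U ∩ (A ∖ {x}) ≠ ∅ for every such U.
  x = e: opens ∋ x are {e, g}, {e, f, g}; each meets A ∖ {e}, so x IS a limit point.
  x = f: open {f} ∋ x has {f} ∩ (A ∖ {f}) = ∅, so x is NOT a limit point.
  x = g: open {g} ∋ x has {g} ∩ (A ∖ {g}) = ∅, so x is NOT a limit point.
Collecting: A' = {e}.


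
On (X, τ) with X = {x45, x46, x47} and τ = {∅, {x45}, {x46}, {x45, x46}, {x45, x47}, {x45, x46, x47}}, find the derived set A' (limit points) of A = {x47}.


A' = ∅

For each x ∈ X, list the open sets U ∈ τ with x ∈ U, then check whether U ∩ (A ∖ {x}) ≠ ∅ for every such U.
  x = x45: open {x45} ∋ x has {x45} ∩ (A ∖ {x45}) = ∅, so x is NOT a limit point.
  x = x46: open {x46} ∋ x has {x46} ∩ (A ∖ {x46}) = ∅, so x is NOT a limit point.
  x = x47: open {x45, x47} ∋ x has {x45, x47} ∩ (A ∖ {x47}) = ∅, so x is NOT a limit point.
Collecting: A' = ∅.


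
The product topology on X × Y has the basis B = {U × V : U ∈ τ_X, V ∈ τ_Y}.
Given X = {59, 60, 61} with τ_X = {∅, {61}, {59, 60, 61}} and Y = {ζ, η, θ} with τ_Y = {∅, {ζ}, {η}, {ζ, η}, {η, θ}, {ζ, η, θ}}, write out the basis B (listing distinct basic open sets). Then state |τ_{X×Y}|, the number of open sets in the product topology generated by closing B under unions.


Basis B = {∅ × ∅, {61} × {ζ}, {61} × {η}, {61} × {ζ, η}, {61} × {η, θ}, {59, 60, 61} × {ζ}, {59, 60, 61} × {η}, {61} × {ζ, η, θ}, {59, 60, 61} × {ζ, η}, {59, 60, 61} × {η, θ}, {59, 60, 61} × {ζ, η, θ}}; |τ_{X×Y}| = 18.

Enumerate products U × V with U ∈ τ_X, V ∈ τ_Y (deduplicated):
  ∅ × ∅ = {} (∅)
  {61} × {ζ} = {(61,ζ)}
  {61} × {η} = {(61,η)}
  {61} × {ζ, η} = {(61,ζ), (61,η)}
  {61} × {η, θ} = {(61,η), (61,θ)}
  {59, 60, 61} × {ζ} = {(59,ζ), (60,ζ), (61,ζ)}
  {59, 60, 61} × {η} = {(59,η), (60,η), (61,η)}
  {61} × {ζ, η, θ} = {(61,ζ), (61,η), (61,θ)}
  {59, 60, 61} × {ζ, η} = {(59,ζ), (59,η), (60,ζ), (60,η), (61,ζ), (61,η)}
  {59, 60, 61} × {η, θ} = {(59,η), (59,θ), (60,η), (60,θ), (61,η), (61,θ)}
  {59, 60, 61} × {ζ, η, θ} = {(59,ζ), (59,η), (59,θ), (60,ζ), (60,η), (60,θ), (61,ζ), (61,η), (61,θ)}
These 11 distinct sets form the basis B.
Close under arbitrary unions to get τ_{X×Y}; counting gives |τ_{X×Y}| = 18.


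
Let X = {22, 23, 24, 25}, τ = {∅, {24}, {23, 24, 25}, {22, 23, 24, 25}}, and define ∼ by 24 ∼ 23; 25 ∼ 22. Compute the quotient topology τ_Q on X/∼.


X/∼ = {[22=25], [23=24]}; |τ_Q| = 2.

Equivalence classes: [22=25], [23=24].
Quotient map π: X → X/∼ sends 22 ↦ [22=25], 23 ↦ [23=24], 24 ↦ [23=24], 25 ↦ [22=25].
For each subset V ⊆ X/∼, compute π^{-1}(V) ⊆ X and check whether π^{-1}(V) ∈ τ. V is open in τ_Q iff π^{-1}(V) ∈ τ.
  V = {}: π^{-1}(V) = ∅ ∈ τ ✓.
  V = {[22=25]}: π^{-1}(V) = {22, 25} ∉ τ ✗.
  V = {[23=24]}: π^{-1}(V) = {23, 24} ∉ τ ✗.
  V = {[22=25], [23=24]}: π^{-1}(V) = {22, 23, 24, 25} ∈ τ ✓.
Open sets in the quotient: τ_Q = {{}, {[22=25], [23=24]}} (2 elements).


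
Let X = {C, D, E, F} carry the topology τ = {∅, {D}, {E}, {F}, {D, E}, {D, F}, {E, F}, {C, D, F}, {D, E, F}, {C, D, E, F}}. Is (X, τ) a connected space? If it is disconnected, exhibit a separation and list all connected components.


(X, τ) is disconnected; components = [{E}, {C, D, F}].

Find clopen sets (U ∈ τ with X ∖ U ∈ τ):
  U = ∅, X ∖ U = {C, D, E, F} — both open, so U is clopen.
  U = {E}, X ∖ U = {C, D, F} — both open, so U is clopen.
  U = {C, D, F}, X ∖ U = {E} — both open, so U is clopen.
  U = {C, D, E, F}, X ∖ U = ∅ — both open, so U is clopen.
Nontrivial clopen(s) exist: e.g. {C, D, F}. So (X, τ) is disconnected.
Compute connected components by grouping points that agree on all clopens:
  component: {E}
  component: {C, D, F}


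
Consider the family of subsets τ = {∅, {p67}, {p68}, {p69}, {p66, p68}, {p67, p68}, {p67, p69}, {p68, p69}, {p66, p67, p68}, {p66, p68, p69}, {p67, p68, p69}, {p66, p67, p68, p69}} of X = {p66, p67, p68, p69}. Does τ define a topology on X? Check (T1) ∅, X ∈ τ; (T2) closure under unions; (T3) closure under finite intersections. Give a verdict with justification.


τ IS a topology on X.

Axiom (T1): ∅ ∈ τ? Yes; X ∈ τ? Yes.
Axiom (T2/T3): check pairwise unions and intersections of members of τ.
All pairwise intersections and unions checked — each lies in τ. Therefore τ satisfies (T1), (T2), (T3): it IS a topology on X.


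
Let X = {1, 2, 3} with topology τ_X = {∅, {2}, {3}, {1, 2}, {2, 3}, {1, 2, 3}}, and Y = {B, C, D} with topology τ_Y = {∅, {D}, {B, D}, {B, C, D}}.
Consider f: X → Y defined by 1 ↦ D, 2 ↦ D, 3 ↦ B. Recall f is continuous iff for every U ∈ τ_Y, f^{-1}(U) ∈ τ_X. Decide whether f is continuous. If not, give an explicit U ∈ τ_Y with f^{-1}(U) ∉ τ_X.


f IS continuous.

Compute f^{-1}(U) for each U ∈ τ_Y:
  U = ∅: f^{-1}(U) = ∅ ∈ τ_X ✓.
  U = {D}: f^{-1}(U) = {1, 2} ∈ τ_X ✓.
  U = {B, D}: f^{-1}(U) = {1, 2, 3} ∈ τ_X ✓.
  U = {B, C, D}: f^{-1}(U) = {1, 2, 3} ∈ τ_X ✓.
Every preimage lies in τ_X, so f IS continuous.


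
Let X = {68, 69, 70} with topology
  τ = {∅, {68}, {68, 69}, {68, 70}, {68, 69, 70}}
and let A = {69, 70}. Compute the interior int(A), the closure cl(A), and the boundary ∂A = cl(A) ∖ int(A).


int(A) = ∅, cl(A) = {69, 70}, ∂A = {69, 70}.

Closed sets in (X, τ) are complements of opens:
  closed(X, τ) = {∅, {69}, {70}, {69, 70}, {68, 69, 70}}.
int(A) = ⋃ {U ∈ τ : U ⊆ A}. Opens contained in A: ∅.
Taking the union of these: int(A) = ∅.
cl(A) = ⋂ {C closed : A ⊆ C}. Closed sets containing A: {69, 70}, {68, 69, 70}.
Intersecting these: cl(A) = {69, 70}.
∂A = cl(A) ∖ int(A) = {69, 70} ∖ ∅ = {69, 70}.


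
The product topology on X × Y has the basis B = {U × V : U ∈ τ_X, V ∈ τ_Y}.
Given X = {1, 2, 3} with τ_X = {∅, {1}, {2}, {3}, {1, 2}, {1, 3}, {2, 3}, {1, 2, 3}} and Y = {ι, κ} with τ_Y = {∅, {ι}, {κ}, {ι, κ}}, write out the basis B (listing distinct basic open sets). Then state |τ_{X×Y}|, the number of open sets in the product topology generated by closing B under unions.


Basis B = {∅ × ∅, {1} × {ι}, {1} × {κ}, {2} × {ι}, {2} × {κ}, {3} × {ι}, {3} × {κ}, {1} × {ι, κ}, {1, 2} × {ι}, {1, 3} × {ι}, {1, 2} × {κ}, {1, 3} × {κ}, {2} × {ι, κ}, {2, 3} × {ι}, {2, 3} × {κ}, {3} × {ι, κ}, {1, 2, 3} × {ι}, {1, 2, 3} × {κ}, {1, 2} × {ι, κ}, {1, 3} × {ι, κ}, {2, 3} × {ι, κ}, {1, 2, 3} × {ι, κ}}; |τ_{X×Y}| = 64.

Enumerate products U × V with U ∈ τ_X, V ∈ τ_Y (deduplicated):
  ∅ × ∅ = {} (∅)
  {1} × {ι} = {(1,ι)}
  {1} × {κ} = {(1,κ)}
  {2} × {ι} = {(2,ι)}
  {2} × {κ} = {(2,κ)}
  {3} × {ι} = {(3,ι)}
  {3} × {κ} = {(3,κ)}
  {1} × {ι, κ} = {(1,ι), (1,κ)}
  {1, 2} × {ι} = {(1,ι), (2,ι)}
  {1, 3} × {ι} = {(1,ι), (3,ι)}
  {1, 2} × {κ} = {(1,κ), (2,κ)}
  {1, 3} × {κ} = {(1,κ), (3,κ)}
  {2} × {ι, κ} = {(2,ι), (2,κ)}
  {2, 3} × {ι} = {(2,ι), (3,ι)}
  {2, 3} × {κ} = {(2,κ), (3,κ)}
  {3} × {ι, κ} = {(3,ι), (3,κ)}
  {1, 2, 3} × {ι} = {(1,ι), (2,ι), (3,ι)}
  {1, 2, 3} × {κ} = {(1,κ), (2,κ), (3,κ)}
  {1, 2} × {ι, κ} = {(1,ι), (1,κ), (2,ι), (2,κ)}
  {1, 3} × {ι, κ} = {(1,ι), (1,κ), (3,ι), (3,κ)}
  {2, 3} × {ι, κ} = {(2,ι), (2,κ), (3,ι), (3,κ)}
  {1, 2, 3} × {ι, κ} = {(1,ι), (1,κ), (2,ι), (2,κ), (3,ι), (3,κ)}
These 22 distinct sets form the basis B.
Close under arbitrary unions to get τ_{X×Y}; counting gives |τ_{X×Y}| = 64.


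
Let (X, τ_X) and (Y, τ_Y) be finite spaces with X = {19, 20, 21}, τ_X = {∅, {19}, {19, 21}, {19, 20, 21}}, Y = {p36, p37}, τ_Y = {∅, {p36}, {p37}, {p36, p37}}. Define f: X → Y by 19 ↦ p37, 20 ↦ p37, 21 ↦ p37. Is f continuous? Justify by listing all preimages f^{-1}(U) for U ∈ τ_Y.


f IS continuous.

Compute f^{-1}(U) for each U ∈ τ_Y:
  U = ∅: f^{-1}(U) = ∅ ∈ τ_X ✓.
  U = {p36}: f^{-1}(U) = ∅ ∈ τ_X ✓.
  U = {p37}: f^{-1}(U) = {19, 20, 21} ∈ τ_X ✓.
  U = {p36, p37}: f^{-1}(U) = {19, 20, 21} ∈ τ_X ✓.
Every preimage lies in τ_X, so f IS continuous.


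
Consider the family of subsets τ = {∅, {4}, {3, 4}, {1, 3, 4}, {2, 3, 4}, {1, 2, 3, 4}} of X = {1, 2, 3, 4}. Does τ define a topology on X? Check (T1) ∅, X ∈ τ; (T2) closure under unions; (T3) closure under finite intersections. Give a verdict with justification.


τ IS a topology on X.

Axiom (T1): ∅ ∈ τ? Yes; X ∈ τ? Yes.
Axiom (T2/T3): check pairwise unions and intersections of members of τ.
All pairwise intersections and unions checked — each lies in τ. Therefore τ satisfies (T1), (T2), (T3): it IS a topology on X.


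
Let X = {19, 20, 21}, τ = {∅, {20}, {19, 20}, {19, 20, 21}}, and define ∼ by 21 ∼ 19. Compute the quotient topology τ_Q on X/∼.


X/∼ = {[19=21], [20]}; |τ_Q| = 3.

Equivalence classes: [19=21], [20].
Quotient map π: X → X/∼ sends 19 ↦ [19=21], 20 ↦ [20], 21 ↦ [19=21].
For each subset V ⊆ X/∼, compute π^{-1}(V) ⊆ X and check whether π^{-1}(V) ∈ τ. V is open in τ_Q iff π^{-1}(V) ∈ τ.
  V = {}: π^{-1}(V) = ∅ ∈ τ ✓.
  V = {[19=21]}: π^{-1}(V) = {19, 21} ∉ τ ✗.
  V = {[20]}: π^{-1}(V) = {20} ∈ τ ✓.
  V = {[19=21], [20]}: π^{-1}(V) = {19, 20, 21} ∈ τ ✓.
Open sets in the quotient: τ_Q = {{}, {[20]}, {[19=21], [20]}} (3 elements).


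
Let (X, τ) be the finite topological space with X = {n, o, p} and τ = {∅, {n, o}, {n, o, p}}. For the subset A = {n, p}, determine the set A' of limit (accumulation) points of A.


A' = {o, p}

For each x ∈ X, list the open sets U ∈ τ with x ∈ U, then check whether U ∩ (A ∖ {x}) ≠ ∅ for every such U.
  x = n: open {n, o} ∋ x has {n, o} ∩ (A ∖ {n}) = ∅, so x is NOT a limit point.
  x = o: opens ∋ x are {n, o}, {n, o, p}; each meets A ∖ {o}, so x IS a limit point.
  x = p: opens ∋ x are {n, o, p}; each meets A ∖ {p}, so x IS a limit point.
Collecting: A' = {o, p}.


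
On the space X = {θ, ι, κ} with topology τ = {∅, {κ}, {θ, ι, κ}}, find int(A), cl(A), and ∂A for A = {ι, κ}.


int(A) = {κ}, cl(A) = {θ, ι, κ}, ∂A = {θ, ι}.

Closed sets in (X, τ) are complements of opens:
  closed(X, τ) = {∅, {θ, ι}, {θ, ι, κ}}.
int(A) = ⋃ {U ∈ τ : U ⊆ A}. Opens contained in A: ∅, {κ}.
Taking the union of these: int(A) = {κ}.
cl(A) = ⋂ {C closed : A ⊆ C}. Closed sets containing A: {θ, ι, κ}.
Intersecting these: cl(A) = {θ, ι, κ}.
∂A = cl(A) ∖ int(A) = {θ, ι, κ} ∖ {κ} = {θ, ι}.


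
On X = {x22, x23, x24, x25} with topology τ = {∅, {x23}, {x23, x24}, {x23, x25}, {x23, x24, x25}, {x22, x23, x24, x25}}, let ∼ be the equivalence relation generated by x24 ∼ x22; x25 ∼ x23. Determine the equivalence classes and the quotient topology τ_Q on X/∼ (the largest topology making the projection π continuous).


X/∼ = {[x22=x24], [x23=x25]}; |τ_Q| = 3.

Equivalence classes: [x22=x24], [x23=x25].
Quotient map π: X → X/∼ sends x22 ↦ [x22=x24], x23 ↦ [x23=x25], x24 ↦ [x22=x24], x25 ↦ [x23=x25].
For each subset V ⊆ X/∼, compute π^{-1}(V) ⊆ X and check whether π^{-1}(V) ∈ τ. V is open in τ_Q iff π^{-1}(V) ∈ τ.
  V = {}: π^{-1}(V) = ∅ ∈ τ ✓.
  V = {[x22=x24]}: π^{-1}(V) = {x22, x24} ∉ τ ✗.
  V = {[x23=x25]}: π^{-1}(V) = {x23, x25} ∈ τ ✓.
  V = {[x22=x24], [x23=x25]}: π^{-1}(V) = {x22, x23, x24, x25} ∈ τ ✓.
Open sets in the quotient: τ_Q = {{}, {[x23=x25]}, {[x22=x24], [x23=x25]}} (3 elements).


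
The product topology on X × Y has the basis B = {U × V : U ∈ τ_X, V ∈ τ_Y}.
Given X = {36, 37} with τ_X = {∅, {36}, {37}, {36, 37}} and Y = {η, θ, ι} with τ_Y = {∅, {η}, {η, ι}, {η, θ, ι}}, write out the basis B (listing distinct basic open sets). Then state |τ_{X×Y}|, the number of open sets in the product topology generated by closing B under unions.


Basis B = {∅ × ∅, {36} × {η}, {37} × {η}, {36} × {η, ι}, {36, 37} × {η}, {37} × {η, ι}, {36} × {η, θ, ι}, {37} × {η, θ, ι}, {36, 37} × {η, ι}, {36, 37} × {η, θ, ι}}; |τ_{X×Y}| = 16.

Enumerate products U × V with U ∈ τ_X, V ∈ τ_Y (deduplicated):
  ∅ × ∅ = {} (∅)
  {36} × {η} = {(36,η)}
  {37} × {η} = {(37,η)}
  {36} × {η, ι} = {(36,η), (36,ι)}
  {36, 37} × {η} = {(36,η), (37,η)}
  {37} × {η, ι} = {(37,η), (37,ι)}
  {36} × {η, θ, ι} = {(36,η), (36,θ), (36,ι)}
  {37} × {η, θ, ι} = {(37,η), (37,θ), (37,ι)}
  {36, 37} × {η, ι} = {(36,η), (36,ι), (37,η), (37,ι)}
  {36, 37} × {η, θ, ι} = {(36,η), (36,θ), (36,ι), (37,η), (37,θ), (37,ι)}
These 10 distinct sets form the basis B.
Close under arbitrary unions to get τ_{X×Y}; counting gives |τ_{X×Y}| = 16.


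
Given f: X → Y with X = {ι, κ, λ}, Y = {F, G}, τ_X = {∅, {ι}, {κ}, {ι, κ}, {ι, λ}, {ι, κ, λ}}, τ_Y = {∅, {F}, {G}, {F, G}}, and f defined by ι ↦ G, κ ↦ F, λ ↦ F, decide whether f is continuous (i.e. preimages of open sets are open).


f is NOT continuous.

Compute f^{-1}(U) for each U ∈ τ_Y:
  U = ∅: f^{-1}(U) = ∅ ∈ τ_X ✓.
  U = {F}: f^{-1}(U) = {κ, λ} ∉ τ_X ✗.
  U = {G}: f^{-1}(U) = {ι} ∈ τ_X ✓.
  U = {F, G}: f^{-1}(U) = {ι, κ, λ} ∈ τ_X ✓.
Found U = {F} with f^{-1}(U) = {κ, λ} not in τ_X. Therefore f is NOT continuous.


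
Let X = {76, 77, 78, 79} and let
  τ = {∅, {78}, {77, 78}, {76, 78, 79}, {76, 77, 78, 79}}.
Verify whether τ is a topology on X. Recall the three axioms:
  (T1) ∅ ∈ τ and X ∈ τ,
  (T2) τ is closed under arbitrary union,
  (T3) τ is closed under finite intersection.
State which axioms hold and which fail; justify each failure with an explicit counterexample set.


τ IS a topology on X.

Axiom (T1): ∅ ∈ τ? Yes; X ∈ τ? Yes.
Axiom (T2/T3): check pairwise unions and intersections of members of τ.
All pairwise intersections and unions checked — each lies in τ. Therefore τ satisfies (T1), (T2), (T3): it IS a topology on X.


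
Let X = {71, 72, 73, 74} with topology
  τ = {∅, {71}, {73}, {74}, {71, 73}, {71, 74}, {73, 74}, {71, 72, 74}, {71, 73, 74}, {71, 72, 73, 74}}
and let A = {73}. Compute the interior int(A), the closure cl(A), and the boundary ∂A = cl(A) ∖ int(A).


int(A) = {73}, cl(A) = {73}, ∂A = ∅.

Closed sets in (X, τ) are complements of opens:
  closed(X, τ) = {∅, {72}, {73}, {71, 72}, {72, 73}, {72, 74}, {71, 72, 73}, {71, 72, 74}, {72, 73, 74}, {71, 72, 73, 74}}.
int(A) = ⋃ {U ∈ τ : U ⊆ A}. Opens contained in A: ∅, {73}.
Taking the union of these: int(A) = {73}.
cl(A) = ⋂ {C closed : A ⊆ C}. Closed sets containing A: {73}, {72, 73}, {71, 72, 73}, {72, 73, 74}, {71, 72, 73, 74}.
Intersecting these: cl(A) = {73}.
∂A = cl(A) ∖ int(A) = {73} ∖ {73} = ∅.


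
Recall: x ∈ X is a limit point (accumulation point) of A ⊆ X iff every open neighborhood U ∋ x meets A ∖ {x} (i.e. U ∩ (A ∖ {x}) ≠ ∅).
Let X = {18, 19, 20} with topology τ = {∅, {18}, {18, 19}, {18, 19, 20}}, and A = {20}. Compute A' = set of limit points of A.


A' = ∅

For each x ∈ X, list the open sets U ∈ τ with x ∈ U, then check whether U ∩ (A ∖ {x}) ≠ ∅ for every such U.
  x = 18: open {18} ∋ x has {18} ∩ (A ∖ {18}) = ∅, so x is NOT a limit point.
  x = 19: open {18, 19} ∋ x has {18, 19} ∩ (A ∖ {19}) = ∅, so x is NOT a limit point.
  x = 20: open {18, 19, 20} ∋ x has {18, 19, 20} ∩ (A ∖ {20}) = ∅, so x is NOT a limit point.
Collecting: A' = ∅.


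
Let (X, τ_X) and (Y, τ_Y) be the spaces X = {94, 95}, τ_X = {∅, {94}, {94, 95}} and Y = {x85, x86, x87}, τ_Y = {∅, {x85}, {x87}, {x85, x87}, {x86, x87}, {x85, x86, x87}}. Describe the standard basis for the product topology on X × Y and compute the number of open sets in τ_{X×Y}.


Basis B = {∅ × ∅, {94} × {x85}, {94} × {x87}, {94} × {x85, x87}, {94, 95} × {x85}, {94} × {x86, x87}, {94, 95} × {x87}, {94} × {x85, x86, x87}, {94, 95} × {x85, x87}, {94, 95} × {x86, x87}, {94, 95} × {x85, x86, x87}}; |τ_{X×Y}| = 18.

Enumerate products U × V with U ∈ τ_X, V ∈ τ_Y (deduplicated):
  ∅ × ∅ = {} (∅)
  {94} × {x85} = {(94,x85)}
  {94} × {x87} = {(94,x87)}
  {94} × {x85, x87} = {(94,x85), (94,x87)}
  {94, 95} × {x85} = {(94,x85), (95,x85)}
  {94} × {x86, x87} = {(94,x86), (94,x87)}
  {94, 95} × {x87} = {(94,x87), (95,x87)}
  {94} × {x85, x86, x87} = {(94,x85), (94,x86), (94,x87)}
  {94, 95} × {x85, x87} = {(94,x85), (94,x87), (95,x85), (95,x87)}
  {94, 95} × {x86, x87} = {(94,x86), (94,x87), (95,x86), (95,x87)}
  {94, 95} × {x85, x86, x87} = {(94,x85), (94,x86), (94,x87), (95,x85), (95,x86), (95,x87)}
These 11 distinct sets form the basis B.
Close under arbitrary unions to get τ_{X×Y}; counting gives |τ_{X×Y}| = 18.


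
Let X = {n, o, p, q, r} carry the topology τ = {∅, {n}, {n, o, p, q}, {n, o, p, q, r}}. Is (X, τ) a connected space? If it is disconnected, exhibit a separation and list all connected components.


(X, τ) is connected.

Find clopen sets (U ∈ τ with X ∖ U ∈ τ):
  U = ∅, X ∖ U = {n, o, p, q, r} — both open, so U is clopen.
  U = {n, o, p, q, r}, X ∖ U = ∅ — both open, so U is clopen.
Only trivial clopens (∅ and X) exist, so (X, τ) is connected.
Compute connected components by grouping points that agree on all clopens:
  component: {n, o, p, q, r}


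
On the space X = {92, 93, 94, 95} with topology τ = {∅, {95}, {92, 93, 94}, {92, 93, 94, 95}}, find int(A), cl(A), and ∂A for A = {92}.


int(A) = ∅, cl(A) = {92, 93, 94}, ∂A = {92, 93, 94}.

Closed sets in (X, τ) are complements of opens:
  closed(X, τ) = {∅, {95}, {92, 93, 94}, {92, 93, 94, 95}}.
int(A) = ⋃ {U ∈ τ : U ⊆ A}. Opens contained in A: ∅.
Taking the union of these: int(A) = ∅.
cl(A) = ⋂ {C closed : A ⊆ C}. Closed sets containing A: {92, 93, 94}, {92, 93, 94, 95}.
Intersecting these: cl(A) = {92, 93, 94}.
∂A = cl(A) ∖ int(A) = {92, 93, 94} ∖ ∅ = {92, 93, 94}.


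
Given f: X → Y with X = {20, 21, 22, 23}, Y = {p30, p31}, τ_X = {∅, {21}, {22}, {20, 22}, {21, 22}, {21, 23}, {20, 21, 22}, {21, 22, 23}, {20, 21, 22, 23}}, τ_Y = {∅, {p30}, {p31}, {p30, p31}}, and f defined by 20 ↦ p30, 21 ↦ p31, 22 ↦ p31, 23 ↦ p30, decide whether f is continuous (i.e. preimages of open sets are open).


f is NOT continuous.

Compute f^{-1}(U) for each U ∈ τ_Y:
  U = ∅: f^{-1}(U) = ∅ ∈ τ_X ✓.
  U = {p30}: f^{-1}(U) = {20, 23} ∉ τ_X ✗.
  U = {p31}: f^{-1}(U) = {21, 22} ∈ τ_X ✓.
  U = {p30, p31}: f^{-1}(U) = {20, 21, 22, 23} ∈ τ_X ✓.
Found U = {p30} with f^{-1}(U) = {20, 23} not in τ_X. Therefore f is NOT continuous.


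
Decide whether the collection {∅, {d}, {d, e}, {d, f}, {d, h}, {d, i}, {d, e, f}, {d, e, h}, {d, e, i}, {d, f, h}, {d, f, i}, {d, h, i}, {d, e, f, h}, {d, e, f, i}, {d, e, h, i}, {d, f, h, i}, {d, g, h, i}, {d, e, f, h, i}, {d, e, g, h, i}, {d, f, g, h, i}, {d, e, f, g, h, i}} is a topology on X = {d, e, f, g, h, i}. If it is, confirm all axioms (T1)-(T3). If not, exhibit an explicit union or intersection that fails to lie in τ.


τ IS a topology on X.

Axiom (T1): ∅ ∈ τ? Yes; X ∈ τ? Yes.
Axiom (T2/T3): check pairwise unions and intersections of members of τ.
All pairwise intersections and unions checked — each lies in τ. Therefore τ satisfies (T1), (T2), (T3): it IS a topology on X.


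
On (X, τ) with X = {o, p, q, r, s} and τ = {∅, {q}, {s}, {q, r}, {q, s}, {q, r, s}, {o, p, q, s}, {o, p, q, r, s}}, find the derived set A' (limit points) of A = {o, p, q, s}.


A' = {o, p, r}

For each x ∈ X, list the open sets U ∈ τ with x ∈ U, then check whether U ∩ (A ∖ {x}) ≠ ∅ for every such U.
  x = o: opens ∋ x are {o, p, q, s}, {o, p, q, r, s}; each meets A ∖ {o}, so x IS a limit point.
  x = p: opens ∋ x are {o, p, q, s}, {o, p, q, r, s}; each meets A ∖ {p}, so x IS a limit point.
  x = q: open {q} ∋ x has {q} ∩ (A ∖ {q}) = ∅, so x is NOT a limit point.
  x = r: opens ∋ x are {q, r}, {q, r, s}, {o, p, q, r, s}; each meets A ∖ {r}, so x IS a limit point.
  x = s: open {s} ∋ x has {s} ∩ (A ∖ {s}) = ∅, so x is NOT a limit point.
Collecting: A' = {o, p, r}.


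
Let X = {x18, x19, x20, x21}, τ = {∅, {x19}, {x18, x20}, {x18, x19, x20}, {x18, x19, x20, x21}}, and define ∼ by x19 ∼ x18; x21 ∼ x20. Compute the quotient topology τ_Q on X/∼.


X/∼ = {[x18=x19], [x20=x21]}; |τ_Q| = 2.

Equivalence classes: [x18=x19], [x20=x21].
Quotient map π: X → X/∼ sends x18 ↦ [x18=x19], x19 ↦ [x18=x19], x20 ↦ [x20=x21], x21 ↦ [x20=x21].
For each subset V ⊆ X/∼, compute π^{-1}(V) ⊆ X and check whether π^{-1}(V) ∈ τ. V is open in τ_Q iff π^{-1}(V) ∈ τ.
  V = {}: π^{-1}(V) = ∅ ∈ τ ✓.
  V = {[x18=x19]}: π^{-1}(V) = {x18, x19} ∉ τ ✗.
  V = {[x20=x21]}: π^{-1}(V) = {x20, x21} ∉ τ ✗.
  V = {[x18=x19], [x20=x21]}: π^{-1}(V) = {x18, x19, x20, x21} ∈ τ ✓.
Open sets in the quotient: τ_Q = {{}, {[x18=x19], [x20=x21]}} (2 elements).
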